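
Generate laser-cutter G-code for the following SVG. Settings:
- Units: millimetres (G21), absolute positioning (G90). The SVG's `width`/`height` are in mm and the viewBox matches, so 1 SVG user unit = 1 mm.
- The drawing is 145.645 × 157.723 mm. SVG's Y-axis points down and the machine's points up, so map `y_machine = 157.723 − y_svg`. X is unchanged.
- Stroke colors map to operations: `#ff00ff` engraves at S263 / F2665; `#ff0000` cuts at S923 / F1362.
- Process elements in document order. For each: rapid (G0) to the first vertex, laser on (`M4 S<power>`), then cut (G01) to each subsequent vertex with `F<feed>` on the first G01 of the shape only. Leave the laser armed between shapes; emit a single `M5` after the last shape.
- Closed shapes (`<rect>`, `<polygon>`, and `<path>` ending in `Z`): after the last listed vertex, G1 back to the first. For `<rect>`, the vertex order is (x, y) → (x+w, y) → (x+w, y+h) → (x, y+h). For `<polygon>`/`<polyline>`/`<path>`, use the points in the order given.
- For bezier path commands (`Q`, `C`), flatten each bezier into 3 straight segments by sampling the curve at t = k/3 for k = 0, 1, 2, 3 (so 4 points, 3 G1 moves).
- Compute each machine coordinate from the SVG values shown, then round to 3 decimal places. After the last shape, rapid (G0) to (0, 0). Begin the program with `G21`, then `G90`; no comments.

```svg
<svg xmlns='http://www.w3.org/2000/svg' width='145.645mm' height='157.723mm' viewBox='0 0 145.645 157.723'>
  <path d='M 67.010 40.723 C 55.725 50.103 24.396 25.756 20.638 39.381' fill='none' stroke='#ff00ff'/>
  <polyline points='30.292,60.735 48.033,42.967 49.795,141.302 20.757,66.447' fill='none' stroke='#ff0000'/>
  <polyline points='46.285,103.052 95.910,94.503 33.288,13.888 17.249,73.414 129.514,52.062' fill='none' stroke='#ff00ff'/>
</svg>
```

G21
G90
G0 X67.010 Y117.000
M4 S263
G01 X50.807 Y116.207 F2665
G01 X31.823 Y121.965
G01 X20.638 Y118.342
G0 X30.292 Y96.988
M4 S923
G01 X48.033 Y114.756 F1362
G01 X49.795 Y16.421
G01 X20.757 Y91.276
G0 X46.285 Y54.671
M4 S263
G01 X95.910 Y63.220 F2665
G01 X33.288 Y143.835
G01 X17.249 Y84.309
G01 X129.514 Y105.661
M5
G0 X0.000 Y0.000

viewBox `0 0 145.645 157.723` with mm width/height → 1 unit = 1 mm. Flip: y_m = 157.723 − y_svg.

**Shape 1** — `<path>` cubic bezier, stroke `#ff00ff` → engrave (S263, F2665). Control points (SVG): P0=(67.010,40.723), P1=(55.725,50.103), P2=(24.396,25.756), P3=(20.638,39.381); sampled at t=k/3. Machine vertices: (67.010,117.000) → (50.807,116.207) → (31.823,121.965) → (20.638,118.342). Open path.

**Shape 2** — `<polyline>` open polyline, stroke `#ff0000` → cut (S923, F1362). Machine vertices: (30.292,96.988) → (48.033,114.756) → (49.795,16.421) → (20.757,91.276). Open path.

**Shape 3** — `<polyline>` open polyline, stroke `#ff00ff` → engrave (S263, F2665). Machine vertices: (46.285,54.671) → (95.910,63.220) → (33.288,143.835) → (17.249,84.309) → (129.514,105.661). Open path.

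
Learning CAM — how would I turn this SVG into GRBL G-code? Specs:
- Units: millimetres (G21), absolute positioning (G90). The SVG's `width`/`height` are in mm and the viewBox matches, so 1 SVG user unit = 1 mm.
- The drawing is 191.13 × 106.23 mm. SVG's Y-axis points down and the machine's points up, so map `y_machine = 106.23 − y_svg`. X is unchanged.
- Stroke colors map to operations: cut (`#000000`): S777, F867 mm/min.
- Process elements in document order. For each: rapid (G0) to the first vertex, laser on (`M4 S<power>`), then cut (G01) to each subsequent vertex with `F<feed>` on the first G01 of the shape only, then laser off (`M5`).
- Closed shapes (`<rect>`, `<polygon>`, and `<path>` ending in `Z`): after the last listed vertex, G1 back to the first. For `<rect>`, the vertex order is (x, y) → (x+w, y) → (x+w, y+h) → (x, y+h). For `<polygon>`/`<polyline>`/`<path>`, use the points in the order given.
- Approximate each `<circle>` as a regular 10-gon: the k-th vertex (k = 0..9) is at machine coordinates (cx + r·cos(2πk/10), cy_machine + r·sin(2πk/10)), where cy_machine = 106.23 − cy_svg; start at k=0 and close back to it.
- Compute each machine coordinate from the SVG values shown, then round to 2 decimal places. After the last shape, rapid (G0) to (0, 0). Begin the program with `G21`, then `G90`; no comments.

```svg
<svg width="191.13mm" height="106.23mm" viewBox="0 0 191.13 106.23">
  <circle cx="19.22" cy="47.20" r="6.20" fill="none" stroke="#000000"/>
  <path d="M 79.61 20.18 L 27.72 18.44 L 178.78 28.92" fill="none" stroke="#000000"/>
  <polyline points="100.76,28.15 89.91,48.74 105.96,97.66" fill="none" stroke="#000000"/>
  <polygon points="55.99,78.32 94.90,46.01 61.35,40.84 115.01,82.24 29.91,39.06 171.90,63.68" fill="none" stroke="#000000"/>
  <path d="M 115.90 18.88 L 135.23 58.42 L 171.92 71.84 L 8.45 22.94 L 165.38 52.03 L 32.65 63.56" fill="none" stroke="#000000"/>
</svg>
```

1 u = 1 mm; y_m = 106.23 − y.

[1] `<circle>` circle, #000000→cut S777 F867: (25.42,59.03) → (24.24,62.67) → (21.14,64.93) → (17.30,64.93) → (14.20,62.67) → (13.02,59.03) → (14.20,55.39) → (17.30,53.13) → (21.14,53.13) → (24.24,55.39) → (25.42,59.03) (closed)

[2] `<path>` open polyline, #000000→cut S777 F867: (79.61,86.05) → (27.72,87.79) → (178.78,77.31)

[3] `<polyline>` open polyline, #000000→cut S777 F867: (100.76,78.08) → (89.91,57.49) → (105.96,8.57)

[4] `<polygon>` closed polygon, #000000→cut S777 F867: (55.99,27.91) → (94.90,60.22) → (61.35,65.39) → (115.01,23.99) → (29.91,67.17) → (171.90,42.55) → (55.99,27.91) (closed)

[5] `<path>` open polyline, #000000→cut S777 F867: (115.90,87.35) → (135.23,47.81) → (171.92,34.39) → (8.45,83.29) → (165.38,54.20) → (32.65,42.67)

G21
G90
G0 X25.42 Y59.03
M4 S777
G01 X24.24 Y62.67 F867
G01 X21.14 Y64.93
G01 X17.30 Y64.93
G01 X14.20 Y62.67
G01 X13.02 Y59.03
G01 X14.20 Y55.39
G01 X17.30 Y53.13
G01 X21.14 Y53.13
G01 X24.24 Y55.39
G01 X25.42 Y59.03
M5
G0 X79.61 Y86.05
M4 S777
G01 X27.72 Y87.79 F867
G01 X178.78 Y77.31
M5
G0 X100.76 Y78.08
M4 S777
G01 X89.91 Y57.49 F867
G01 X105.96 Y8.57
M5
G0 X55.99 Y27.91
M4 S777
G01 X94.90 Y60.22 F867
G01 X61.35 Y65.39
G01 X115.01 Y23.99
G01 X29.91 Y67.17
G01 X171.90 Y42.55
G01 X55.99 Y27.91
M5
G0 X115.90 Y87.35
M4 S777
G01 X135.23 Y47.81 F867
G01 X171.92 Y34.39
G01 X8.45 Y83.29
G01 X165.38 Y54.20
G01 X32.65 Y42.67
M5
G0 X0.00 Y0.00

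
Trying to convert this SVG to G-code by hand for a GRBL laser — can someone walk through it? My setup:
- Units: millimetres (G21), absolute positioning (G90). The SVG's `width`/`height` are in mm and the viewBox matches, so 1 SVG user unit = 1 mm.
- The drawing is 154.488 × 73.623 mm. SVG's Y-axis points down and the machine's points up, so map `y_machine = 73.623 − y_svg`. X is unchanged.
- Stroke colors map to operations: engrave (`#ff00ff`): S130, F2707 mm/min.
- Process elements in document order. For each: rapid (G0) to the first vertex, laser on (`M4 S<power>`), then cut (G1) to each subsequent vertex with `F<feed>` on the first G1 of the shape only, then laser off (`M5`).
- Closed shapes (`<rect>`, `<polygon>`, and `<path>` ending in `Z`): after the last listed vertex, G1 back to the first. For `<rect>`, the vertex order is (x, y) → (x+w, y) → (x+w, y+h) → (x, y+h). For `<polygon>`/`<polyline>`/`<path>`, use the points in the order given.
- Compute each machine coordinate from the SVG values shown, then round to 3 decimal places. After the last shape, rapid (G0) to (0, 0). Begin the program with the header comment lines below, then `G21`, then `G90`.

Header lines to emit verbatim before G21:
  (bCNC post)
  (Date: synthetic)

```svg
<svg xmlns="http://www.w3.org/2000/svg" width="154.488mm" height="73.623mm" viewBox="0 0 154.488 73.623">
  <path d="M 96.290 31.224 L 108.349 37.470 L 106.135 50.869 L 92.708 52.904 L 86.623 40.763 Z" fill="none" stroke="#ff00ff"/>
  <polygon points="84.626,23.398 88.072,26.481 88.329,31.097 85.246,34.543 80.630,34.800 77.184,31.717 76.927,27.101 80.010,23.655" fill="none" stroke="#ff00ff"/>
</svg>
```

(bCNC post)
(Date: synthetic)
G21
G90
G0 X96.290 Y42.399
M4 S130
G1 X108.349 Y36.153 F2707
G1 X106.135 Y22.754
G1 X92.708 Y20.719
G1 X86.623 Y32.860
G1 X96.290 Y42.399
M5
G0 X84.626 Y50.225
M4 S130
G1 X88.072 Y47.142 F2707
G1 X88.329 Y42.526
G1 X85.246 Y39.080
G1 X80.630 Y38.823
G1 X77.184 Y41.906
G1 X76.927 Y46.522
G1 X80.010 Y49.968
G1 X84.626 Y50.225
M5
G0 X0.000 Y0.000

viewBox `0 0 154.488 73.623` with mm width/height → 1 unit = 1 mm. Flip: y_m = 73.623 − y_svg.

**Shape 1** — `<path>` regular polygon, stroke `#ff00ff` → engrave (S130, F2707). Machine vertices: (96.290,42.399) → (108.349,36.153) → (106.135,22.754) → (92.708,20.719) → (86.623,32.860) → (96.290,42.399). Closed: final G1 returns to the first vertex.

**Shape 2** — `<polygon>` regular polygon, stroke `#ff00ff` → engrave (S130, F2707). Machine vertices: (84.626,50.225) → (88.072,47.142) → (88.329,42.526) → (85.246,39.080) → (80.630,38.823) → (77.184,41.906) → (76.927,46.522) → (80.010,49.968) → (84.626,50.225). Closed: final G1 returns to the first vertex.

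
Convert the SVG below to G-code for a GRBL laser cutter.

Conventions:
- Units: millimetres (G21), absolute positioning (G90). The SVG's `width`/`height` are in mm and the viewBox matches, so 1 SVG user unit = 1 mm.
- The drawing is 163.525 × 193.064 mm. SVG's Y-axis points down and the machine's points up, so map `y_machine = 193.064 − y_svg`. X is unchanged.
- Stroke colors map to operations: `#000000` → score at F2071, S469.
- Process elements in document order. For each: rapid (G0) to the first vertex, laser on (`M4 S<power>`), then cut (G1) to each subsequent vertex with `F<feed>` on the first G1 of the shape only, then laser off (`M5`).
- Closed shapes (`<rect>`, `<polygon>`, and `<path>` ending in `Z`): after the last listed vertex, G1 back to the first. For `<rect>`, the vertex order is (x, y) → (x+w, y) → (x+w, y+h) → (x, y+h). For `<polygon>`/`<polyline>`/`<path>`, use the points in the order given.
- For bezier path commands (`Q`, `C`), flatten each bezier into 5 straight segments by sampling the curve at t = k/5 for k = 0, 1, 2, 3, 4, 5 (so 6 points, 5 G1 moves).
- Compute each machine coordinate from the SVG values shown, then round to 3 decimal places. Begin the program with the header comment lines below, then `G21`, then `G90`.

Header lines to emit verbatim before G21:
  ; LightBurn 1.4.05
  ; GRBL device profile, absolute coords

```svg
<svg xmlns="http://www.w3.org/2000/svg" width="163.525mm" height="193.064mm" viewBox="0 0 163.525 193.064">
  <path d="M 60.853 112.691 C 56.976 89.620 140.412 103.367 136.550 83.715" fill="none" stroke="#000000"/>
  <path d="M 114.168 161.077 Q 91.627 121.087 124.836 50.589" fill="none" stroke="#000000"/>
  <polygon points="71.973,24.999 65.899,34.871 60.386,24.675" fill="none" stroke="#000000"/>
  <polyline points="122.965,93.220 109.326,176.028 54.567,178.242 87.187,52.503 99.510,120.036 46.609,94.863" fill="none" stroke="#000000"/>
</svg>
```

; LightBurn 1.4.05
; GRBL device profile, absolute coords
G21
G90
G0 X60.853 Y80.373
M4 S469
G1 X67.607 Y90.359 F2071
G1 X86.936 Y94.879
G1 X110.456 Y97.304
G1 X129.788 Y101.004
G1 X136.550 Y109.349
M5
G0 X114.168 Y31.987
M4 S469
G1 X107.382 Y49.203 F2071
G1 X105.055 Y68.860
G1 X107.189 Y90.958
G1 X113.782 Y115.496
G1 X124.836 Y142.475
M5
G0 X71.973 Y168.065
M4 S469
G1 X65.899 Y158.193 F2071
G1 X60.386 Y168.389
G1 X71.973 Y168.065
M5
G0 X122.965 Y99.844
M4 S469
G1 X109.326 Y17.036 F2071
G1 X54.567 Y14.822
G1 X87.187 Y140.561
G1 X99.510 Y73.028
G1 X46.609 Y98.201
M5

1 u = 1 mm; y_m = 193.064 − y.

[1] `<path>` cubic bezier, #000000→score S469 F2071: (60.853,80.373) → (67.607,90.359) → (86.936,94.879) → (110.456,97.304) → (129.788,101.004) → (136.550,109.349)

[2] `<path>` quadratic bezier, #000000→score S469 F2071: (114.168,31.987) → (107.382,49.203) → (105.055,68.860) → (107.189,90.958) → (113.782,115.496) → (124.836,142.475)

[3] `<polygon>` regular polygon, #000000→score S469 F2071: (71.973,168.065) → (65.899,158.193) → (60.386,168.389) → (71.973,168.065) (closed)

[4] `<polyline>` open polyline, #000000→score S469 F2071: (122.965,99.844) → (109.326,17.036) → (54.567,14.822) → (87.187,140.561) → (99.510,73.028) → (46.609,98.201)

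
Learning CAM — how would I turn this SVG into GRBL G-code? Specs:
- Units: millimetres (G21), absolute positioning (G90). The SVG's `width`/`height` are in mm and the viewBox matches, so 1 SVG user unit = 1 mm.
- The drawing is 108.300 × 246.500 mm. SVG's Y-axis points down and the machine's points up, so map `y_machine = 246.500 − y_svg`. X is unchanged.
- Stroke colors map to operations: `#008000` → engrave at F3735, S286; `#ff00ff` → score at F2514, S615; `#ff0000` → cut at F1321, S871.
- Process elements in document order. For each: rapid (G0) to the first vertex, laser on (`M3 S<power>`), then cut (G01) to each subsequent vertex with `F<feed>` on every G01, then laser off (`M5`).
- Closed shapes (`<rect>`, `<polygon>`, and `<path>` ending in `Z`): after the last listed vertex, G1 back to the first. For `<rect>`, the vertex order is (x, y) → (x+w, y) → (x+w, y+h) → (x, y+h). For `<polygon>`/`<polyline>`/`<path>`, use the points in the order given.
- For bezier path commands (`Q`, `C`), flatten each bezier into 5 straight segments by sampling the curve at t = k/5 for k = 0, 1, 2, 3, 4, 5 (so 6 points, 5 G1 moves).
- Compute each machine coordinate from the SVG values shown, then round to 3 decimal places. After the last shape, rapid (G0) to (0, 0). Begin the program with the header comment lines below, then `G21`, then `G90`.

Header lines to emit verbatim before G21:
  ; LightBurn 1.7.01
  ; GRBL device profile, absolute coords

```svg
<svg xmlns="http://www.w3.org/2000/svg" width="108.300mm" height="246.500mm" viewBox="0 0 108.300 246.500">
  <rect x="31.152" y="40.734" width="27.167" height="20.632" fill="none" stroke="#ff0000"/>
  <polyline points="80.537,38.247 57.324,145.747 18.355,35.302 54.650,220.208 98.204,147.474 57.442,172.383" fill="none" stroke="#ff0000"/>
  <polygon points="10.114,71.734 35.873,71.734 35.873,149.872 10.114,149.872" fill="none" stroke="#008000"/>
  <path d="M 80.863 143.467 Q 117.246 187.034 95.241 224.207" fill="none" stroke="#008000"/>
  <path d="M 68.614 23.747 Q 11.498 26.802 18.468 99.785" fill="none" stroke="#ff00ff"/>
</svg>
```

Since the viewBox matches the mm dimensions, user units are millimetres directly. The only transform is the Y-flip y_m = 246.500 − y_svg.

Shape 1 is a rectangle drawn with `<rect>`. Its stroke #ff0000 means cut at S871, F1321. After flipping Y the toolpath is (31.152,205.766) → (58.319,205.766) → (58.319,185.134) → (31.152,185.134) → (31.152,205.766), returning to the start.

Shape 2 is a open polyline drawn with `<polyline>`. Its stroke #ff0000 means cut at S871, F1321. After flipping Y the toolpath is (80.537,208.253) → (57.324,100.753) → (18.355,211.198) → (54.650,26.292) → (98.204,99.026) → (57.442,74.117).

Shape 3 is a rectangle drawn with `<polygon>`. Its stroke #008000 means engrave at S286, F3735. After flipping Y the toolpath is (10.114,174.766) → (35.873,174.766) → (35.873,96.628) → (10.114,96.628) → (10.114,174.766), returning to the start.

Shape 4 is a quadratic bezier drawn with `<path>`. Its stroke #008000 means engrave at S286, F3735. After flipping Y the toolpath is (80.863,103.033) → (93.081,85.862) → (100.627,69.202) → (103.503,53.054) → (101.707,37.418) → (95.241,22.293).

Shape 5 is a quadratic bezier drawn with `<path>`. Its stroke #ff00ff means score at S615, F2514. After flipping Y the toolpath is (68.614,222.753) → (48.331,218.734) → (33.175,209.121) → (23.146,193.913) → (18.243,173.111) → (18.468,146.715).

; LightBurn 1.7.01
; GRBL device profile, absolute coords
G21
G90
G0 X31.152 Y205.766
M3 S871
G01 X58.319 Y205.766 F1321
G01 X58.319 Y185.134 F1321
G01 X31.152 Y185.134 F1321
G01 X31.152 Y205.766 F1321
M5
G0 X80.537 Y208.253
M3 S871
G01 X57.324 Y100.753 F1321
G01 X18.355 Y211.198 F1321
G01 X54.650 Y26.292 F1321
G01 X98.204 Y99.026 F1321
G01 X57.442 Y74.117 F1321
M5
G0 X10.114 Y174.766
M3 S286
G01 X35.873 Y174.766 F3735
G01 X35.873 Y96.628 F3735
G01 X10.114 Y96.628 F3735
G01 X10.114 Y174.766 F3735
M5
G0 X80.863 Y103.033
M3 S286
G01 X93.081 Y85.862 F3735
G01 X100.627 Y69.202 F3735
G01 X103.503 Y53.054 F3735
G01 X101.707 Y37.418 F3735
G01 X95.241 Y22.293 F3735
M5
G0 X68.614 Y222.753
M3 S615
G01 X48.331 Y218.734 F2514
G01 X33.175 Y209.121 F2514
G01 X23.146 Y193.913 F2514
G01 X18.243 Y173.111 F2514
G01 X18.468 Y146.715 F2514
M5
G0 X0.000 Y0.000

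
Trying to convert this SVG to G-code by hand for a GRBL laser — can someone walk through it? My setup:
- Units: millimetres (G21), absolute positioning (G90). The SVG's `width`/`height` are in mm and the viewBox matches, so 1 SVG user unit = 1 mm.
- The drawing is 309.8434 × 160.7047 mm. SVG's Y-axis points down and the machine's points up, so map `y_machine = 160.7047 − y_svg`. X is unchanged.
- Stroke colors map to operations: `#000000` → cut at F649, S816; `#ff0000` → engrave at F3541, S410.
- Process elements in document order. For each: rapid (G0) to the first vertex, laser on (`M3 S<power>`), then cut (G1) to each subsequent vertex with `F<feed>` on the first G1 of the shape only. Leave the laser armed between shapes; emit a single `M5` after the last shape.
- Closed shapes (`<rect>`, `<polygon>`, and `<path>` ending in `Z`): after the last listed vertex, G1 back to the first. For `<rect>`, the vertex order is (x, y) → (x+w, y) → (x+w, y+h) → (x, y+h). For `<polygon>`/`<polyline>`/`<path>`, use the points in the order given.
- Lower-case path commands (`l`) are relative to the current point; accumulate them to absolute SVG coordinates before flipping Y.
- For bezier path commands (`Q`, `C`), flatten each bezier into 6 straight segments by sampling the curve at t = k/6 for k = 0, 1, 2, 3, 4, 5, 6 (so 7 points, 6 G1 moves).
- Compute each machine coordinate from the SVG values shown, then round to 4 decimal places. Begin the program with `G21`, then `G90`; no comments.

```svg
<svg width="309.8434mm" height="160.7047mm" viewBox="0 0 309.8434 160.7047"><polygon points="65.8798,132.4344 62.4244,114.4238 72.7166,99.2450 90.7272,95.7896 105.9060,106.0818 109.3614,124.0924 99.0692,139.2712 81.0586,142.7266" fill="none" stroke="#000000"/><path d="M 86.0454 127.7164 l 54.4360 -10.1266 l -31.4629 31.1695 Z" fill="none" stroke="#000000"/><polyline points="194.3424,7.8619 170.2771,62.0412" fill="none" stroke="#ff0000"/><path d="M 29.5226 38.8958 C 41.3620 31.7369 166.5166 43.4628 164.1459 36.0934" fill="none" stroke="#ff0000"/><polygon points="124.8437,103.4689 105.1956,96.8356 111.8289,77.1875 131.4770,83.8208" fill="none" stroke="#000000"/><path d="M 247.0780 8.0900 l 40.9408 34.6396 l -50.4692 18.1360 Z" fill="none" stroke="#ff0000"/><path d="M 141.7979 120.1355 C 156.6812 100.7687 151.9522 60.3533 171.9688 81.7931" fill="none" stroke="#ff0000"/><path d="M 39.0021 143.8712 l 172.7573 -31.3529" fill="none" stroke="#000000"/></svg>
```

G21
G90
G0 X65.8798 Y28.2703
M3 S816
G1 X62.4244 Y46.2809 F649
G1 X72.7166 Y61.4597
G1 X90.7272 Y64.9151
G1 X105.9060 Y54.6229
G1 X109.3614 Y36.6123
G1 X99.0692 Y21.4335
G1 X81.0586 Y17.9781
G1 X65.8798 Y28.2703
G0 X86.0454 Y32.9883
M3 S816
G1 X140.4814 Y43.1149 F649
G1 X109.0185 Y11.9454
G1 X86.0454 Y32.9883
G0 X194.3424 Y152.8428
M3 S410
G1 X170.2771 Y98.6635 F3541
G0 X29.5226 Y121.8089
M3 S410
G1 X43.7702 Y123.9905 F3541
G1 X70.2137 Y124.0795
G1 X102.1630 Y123.1312
G1 X132.9282 Y122.2003
G1 X155.8191 Y122.3420
G1 X164.1459 Y124.6113
G0 X124.8437 Y57.2358
M3 S816
G1 X105.1956 Y63.8691 F649
G1 X111.8289 Y83.5172
G1 X131.4770 Y76.8839
G1 X124.8437 Y57.2358
G0 X247.0780 Y152.6147
M3 S410
G1 X288.0188 Y117.9751 F3541
G1 X237.5496 Y99.8391
G1 X247.0780 Y152.6147
G0 X141.7979 Y40.5692
M3 S410
G1 X147.8106 Y51.6228 F3541
G1 X151.7867 Y63.8817
G1 X154.9584 Y75.0429
G1 X158.5578 Y82.8035
G1 X163.8173 Y84.8607
G1 X171.9688 Y78.9116
G0 X39.0021 Y16.8335
M3 S816
G1 X211.7594 Y48.1864 F649
M5

1 u = 1 mm; y_m = 160.7047 − y.

[1] `<polygon>` regular polygon, #000000→cut S816 F649: (65.8798,28.2703) → (62.4244,46.2809) → (72.7166,61.4597) → (90.7272,64.9151) → (105.9060,54.6229) → (109.3614,36.6123) → (99.0692,21.4335) → (81.0586,17.9781) → (65.8798,28.2703) (closed)

[2] `<path>` closed polygon, #000000→cut S816 F649: (86.0454,32.9883) → (140.4814,43.1149) → (109.0185,11.9454) → (86.0454,32.9883) (closed)

[3] `<polyline>` line segment, #ff0000→engrave S410 F3541: (194.3424,152.8428) → (170.2771,98.6635)

[4] `<path>` cubic bezier, #ff0000→engrave S410 F3541: (29.5226,121.8089) → (43.7702,123.9905) → (70.2137,124.0795) → (102.1630,123.1312) → (132.9282,122.2003) → (155.8191,122.3420) → (164.1459,124.6113)

[5] `<polygon>` regular polygon, #000000→cut S816 F649: (124.8437,57.2358) → (105.1956,63.8691) → (111.8289,83.5172) → (131.4770,76.8839) → (124.8437,57.2358) (closed)

[6] `<path>` regular polygon, #ff0000→engrave S410 F3541: (247.0780,152.6147) → (288.0188,117.9751) → (237.5496,99.8391) → (247.0780,152.6147) (closed)

[7] `<path>` cubic bezier, #ff0000→engrave S410 F3541: (141.7979,40.5692) → (147.8106,51.6228) → (151.7867,63.8817) → (154.9584,75.0429) → (158.5578,82.8035) → (163.8173,84.8607) → (171.9688,78.9116)

[8] `<path>` line segment, #000000→cut S816 F649: (39.0021,16.8335) → (211.7594,48.1864)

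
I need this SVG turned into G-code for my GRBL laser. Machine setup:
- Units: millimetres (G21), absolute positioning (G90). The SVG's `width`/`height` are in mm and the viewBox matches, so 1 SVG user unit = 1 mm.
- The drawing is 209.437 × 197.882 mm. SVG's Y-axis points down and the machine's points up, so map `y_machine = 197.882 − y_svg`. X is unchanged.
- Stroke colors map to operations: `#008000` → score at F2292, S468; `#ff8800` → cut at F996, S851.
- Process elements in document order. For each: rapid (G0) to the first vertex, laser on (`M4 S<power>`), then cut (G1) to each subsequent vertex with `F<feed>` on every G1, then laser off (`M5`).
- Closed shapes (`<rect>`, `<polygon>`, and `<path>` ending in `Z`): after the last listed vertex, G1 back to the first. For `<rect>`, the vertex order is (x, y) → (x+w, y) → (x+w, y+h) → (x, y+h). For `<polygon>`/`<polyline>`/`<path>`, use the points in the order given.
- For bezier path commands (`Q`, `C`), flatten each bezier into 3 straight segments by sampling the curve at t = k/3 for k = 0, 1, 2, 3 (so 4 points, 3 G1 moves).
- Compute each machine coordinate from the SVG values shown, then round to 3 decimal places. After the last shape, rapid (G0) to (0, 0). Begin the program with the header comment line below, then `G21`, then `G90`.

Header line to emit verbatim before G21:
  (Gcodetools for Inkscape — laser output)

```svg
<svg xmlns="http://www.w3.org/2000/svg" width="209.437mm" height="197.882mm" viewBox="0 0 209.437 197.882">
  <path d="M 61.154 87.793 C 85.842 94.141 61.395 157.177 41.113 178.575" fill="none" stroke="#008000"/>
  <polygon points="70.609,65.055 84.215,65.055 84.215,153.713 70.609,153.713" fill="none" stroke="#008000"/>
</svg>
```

Since the viewBox matches the mm dimensions, user units are millimetres directly. The only transform is the Y-flip y_m = 197.882 − y_svg.

Shape 1 is a cubic bezier drawn with `<path>`. Its stroke #008000 means score at S468, F2292. After flipping Y the toolpath is (61.154,110.089) → (71.438,88.487) → (60.809,50.943) → (41.113,19.307).

Shape 2 is a rectangle drawn with `<polygon>`. Its stroke #008000 means score at S468, F2292. After flipping Y the toolpath is (70.609,132.827) → (84.215,132.827) → (84.215,44.169) → (70.609,44.169) → (70.609,132.827), returning to the start.

(Gcodetools for Inkscape — laser output)
G21
G90
G0 X61.154 Y110.089
M4 S468
G1 X71.438 Y88.487 F2292
G1 X60.809 Y50.943 F2292
G1 X41.113 Y19.307 F2292
M5
G0 X70.609 Y132.827
M4 S468
G1 X84.215 Y132.827 F2292
G1 X84.215 Y44.169 F2292
G1 X70.609 Y44.169 F2292
G1 X70.609 Y132.827 F2292
M5
G0 X0.000 Y0.000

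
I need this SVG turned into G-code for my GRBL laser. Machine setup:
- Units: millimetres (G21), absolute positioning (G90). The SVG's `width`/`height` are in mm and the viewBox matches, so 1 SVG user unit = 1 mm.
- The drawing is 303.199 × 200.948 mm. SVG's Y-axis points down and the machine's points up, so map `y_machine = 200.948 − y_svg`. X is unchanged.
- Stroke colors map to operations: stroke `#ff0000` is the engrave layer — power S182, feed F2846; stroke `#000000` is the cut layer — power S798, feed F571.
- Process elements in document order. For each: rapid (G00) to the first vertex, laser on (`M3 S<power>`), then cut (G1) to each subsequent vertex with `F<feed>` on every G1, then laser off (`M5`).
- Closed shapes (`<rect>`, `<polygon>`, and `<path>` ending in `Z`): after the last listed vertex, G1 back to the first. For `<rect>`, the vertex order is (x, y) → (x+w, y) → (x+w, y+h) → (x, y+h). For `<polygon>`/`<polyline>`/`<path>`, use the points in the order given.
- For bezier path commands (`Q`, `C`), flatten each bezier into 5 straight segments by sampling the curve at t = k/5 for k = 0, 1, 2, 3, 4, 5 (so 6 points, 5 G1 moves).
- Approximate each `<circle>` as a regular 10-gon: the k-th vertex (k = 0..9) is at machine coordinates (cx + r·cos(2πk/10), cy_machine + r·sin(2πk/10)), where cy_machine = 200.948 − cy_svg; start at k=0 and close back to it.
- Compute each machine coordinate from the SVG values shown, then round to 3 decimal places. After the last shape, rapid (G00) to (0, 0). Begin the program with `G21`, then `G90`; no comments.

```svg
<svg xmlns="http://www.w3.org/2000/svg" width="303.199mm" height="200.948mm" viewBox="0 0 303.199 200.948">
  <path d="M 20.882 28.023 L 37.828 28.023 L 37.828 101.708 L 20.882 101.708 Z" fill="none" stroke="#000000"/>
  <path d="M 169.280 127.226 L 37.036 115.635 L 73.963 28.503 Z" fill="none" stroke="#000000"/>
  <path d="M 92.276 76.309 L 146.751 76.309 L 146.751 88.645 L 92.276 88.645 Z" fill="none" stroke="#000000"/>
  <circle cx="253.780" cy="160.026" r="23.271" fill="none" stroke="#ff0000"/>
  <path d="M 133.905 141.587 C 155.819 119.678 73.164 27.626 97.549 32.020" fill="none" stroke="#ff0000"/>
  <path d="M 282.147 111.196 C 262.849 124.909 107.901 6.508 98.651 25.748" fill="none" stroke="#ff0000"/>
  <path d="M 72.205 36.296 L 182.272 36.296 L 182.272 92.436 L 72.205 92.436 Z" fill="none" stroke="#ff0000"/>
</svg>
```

Since the viewBox matches the mm dimensions, user units are millimetres directly. The only transform is the Y-flip y_m = 200.948 − y_svg.

Shape 1 is a rectangle drawn with `<path>`. Its stroke #000000 means cut at S798, F571. After flipping Y the toolpath is (20.882,172.925) → (37.828,172.925) → (37.828,99.240) → (20.882,99.240) → (20.882,172.925), returning to the start.

Shape 2 is a closed polygon drawn with `<path>`. Its stroke #000000 means cut at S798, F571. After flipping Y the toolpath is (169.280,73.722) → (37.036,85.313) → (73.963,172.445) → (169.280,73.722), returning to the start.

Shape 3 is a rectangle drawn with `<path>`. Its stroke #000000 means cut at S798, F571. After flipping Y the toolpath is (92.276,124.639) → (146.751,124.639) → (146.751,112.303) → (92.276,112.303) → (92.276,124.639), returning to the start.

Shape 4 is a circle drawn with `<circle>`. Its stroke #ff0000 means engrave at S182, F2846. After flipping Y the toolpath is (277.051,40.922) → (272.607,54.600) → (260.971,63.054) → (246.589,63.054) → (234.953,54.600) → (230.509,40.922) → (234.953,27.244) → (246.589,18.790) → (260.971,18.790) → (272.607,27.244) → (277.051,40.922), returning to the start.

Shape 5 is a cubic bezier drawn with `<path>`. Its stroke #ff0000 means engrave at S182, F2846. After flipping Y the toolpath is (133.905,59.361) → (136.198,79.591) → (123.552,108.659) → (106.123,138.568) → (94.070,161.324) → (97.549,168.928).

Shape 6 is a cubic bezier drawn with `<path>`. Its stroke #ff0000 means engrave at S182, F2846. After flipping Y the toolpath is (282.147,89.752) → (256.541,95.220) → (211.884,119.447) → (161.680,149.485) → (119.434,172.385) → (98.651,175.200).

Shape 7 is a rectangle drawn with `<path>`. Its stroke #ff0000 means engrave at S182, F2846. After flipping Y the toolpath is (72.205,164.652) → (182.272,164.652) → (182.272,108.512) → (72.205,108.512) → (72.205,164.652), returning to the start.

G21
G90
G00 X20.882 Y172.925
M3 S798
G1 X37.828 Y172.925 F571
G1 X37.828 Y99.240 F571
G1 X20.882 Y99.240 F571
G1 X20.882 Y172.925 F571
M5
G00 X169.280 Y73.722
M3 S798
G1 X37.036 Y85.313 F571
G1 X73.963 Y172.445 F571
G1 X169.280 Y73.722 F571
M5
G00 X92.276 Y124.639
M3 S798
G1 X146.751 Y124.639 F571
G1 X146.751 Y112.303 F571
G1 X92.276 Y112.303 F571
G1 X92.276 Y124.639 F571
M5
G00 X277.051 Y40.922
M3 S182
G1 X272.607 Y54.600 F2846
G1 X260.971 Y63.054 F2846
G1 X246.589 Y63.054 F2846
G1 X234.953 Y54.600 F2846
G1 X230.509 Y40.922 F2846
G1 X234.953 Y27.244 F2846
G1 X246.589 Y18.790 F2846
G1 X260.971 Y18.790 F2846
G1 X272.607 Y27.244 F2846
G1 X277.051 Y40.922 F2846
M5
G00 X133.905 Y59.361
M3 S182
G1 X136.198 Y79.591 F2846
G1 X123.552 Y108.659 F2846
G1 X106.123 Y138.568 F2846
G1 X94.070 Y161.324 F2846
G1 X97.549 Y168.928 F2846
M5
G00 X282.147 Y89.752
M3 S182
G1 X256.541 Y95.220 F2846
G1 X211.884 Y119.447 F2846
G1 X161.680 Y149.485 F2846
G1 X119.434 Y172.385 F2846
G1 X98.651 Y175.200 F2846
M5
G00 X72.205 Y164.652
M3 S182
G1 X182.272 Y164.652 F2846
G1 X182.272 Y108.512 F2846
G1 X72.205 Y108.512 F2846
G1 X72.205 Y164.652 F2846
M5
G00 X0.000 Y0.000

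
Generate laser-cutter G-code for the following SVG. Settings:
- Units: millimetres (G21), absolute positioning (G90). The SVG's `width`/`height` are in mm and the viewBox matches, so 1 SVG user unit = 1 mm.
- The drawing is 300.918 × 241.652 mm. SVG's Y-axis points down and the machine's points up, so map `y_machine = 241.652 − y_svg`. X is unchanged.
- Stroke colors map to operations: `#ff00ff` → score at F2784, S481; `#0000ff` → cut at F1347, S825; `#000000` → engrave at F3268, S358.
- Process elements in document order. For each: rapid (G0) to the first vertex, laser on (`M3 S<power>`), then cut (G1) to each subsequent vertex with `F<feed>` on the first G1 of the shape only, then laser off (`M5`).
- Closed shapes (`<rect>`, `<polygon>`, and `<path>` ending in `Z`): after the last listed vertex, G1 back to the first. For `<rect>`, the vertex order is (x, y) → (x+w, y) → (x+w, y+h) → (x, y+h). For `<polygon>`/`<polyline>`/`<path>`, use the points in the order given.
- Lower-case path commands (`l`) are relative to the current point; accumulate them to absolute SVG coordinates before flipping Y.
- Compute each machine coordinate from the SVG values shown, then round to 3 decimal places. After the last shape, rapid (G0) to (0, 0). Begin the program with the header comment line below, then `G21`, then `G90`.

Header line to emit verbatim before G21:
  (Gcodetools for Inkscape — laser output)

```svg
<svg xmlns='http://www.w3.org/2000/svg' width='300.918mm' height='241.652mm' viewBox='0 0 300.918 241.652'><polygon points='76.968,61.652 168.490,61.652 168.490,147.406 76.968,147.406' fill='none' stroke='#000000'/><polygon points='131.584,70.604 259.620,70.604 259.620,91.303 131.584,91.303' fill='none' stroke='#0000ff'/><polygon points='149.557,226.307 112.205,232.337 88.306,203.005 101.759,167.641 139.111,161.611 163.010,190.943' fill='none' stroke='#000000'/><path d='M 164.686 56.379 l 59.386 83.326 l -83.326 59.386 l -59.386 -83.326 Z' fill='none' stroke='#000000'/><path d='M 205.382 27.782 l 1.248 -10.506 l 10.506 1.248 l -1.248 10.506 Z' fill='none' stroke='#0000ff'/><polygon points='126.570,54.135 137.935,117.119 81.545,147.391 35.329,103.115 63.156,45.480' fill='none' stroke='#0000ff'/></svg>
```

(Gcodetools for Inkscape — laser output)
G21
G90
G0 X76.968 Y180.000
M3 S358
G1 X168.490 Y180.000 F3268
G1 X168.490 Y94.246
G1 X76.968 Y94.246
G1 X76.968 Y180.000
M5
G0 X131.584 Y171.048
M3 S825
G1 X259.620 Y171.048 F1347
G1 X259.620 Y150.349
G1 X131.584 Y150.349
G1 X131.584 Y171.048
M5
G0 X149.557 Y15.345
M3 S358
G1 X112.205 Y9.315 F3268
G1 X88.306 Y38.647
G1 X101.759 Y74.011
G1 X139.111 Y80.041
G1 X163.010 Y50.709
G1 X149.557 Y15.345
M5
G0 X164.686 Y185.273
M3 S358
G1 X224.072 Y101.947 F3268
G1 X140.746 Y42.561
G1 X81.360 Y125.887
G1 X164.686 Y185.273
M5
G0 X205.382 Y213.870
M3 S825
G1 X206.630 Y224.376 F1347
G1 X217.136 Y223.128
G1 X215.888 Y212.622
G1 X205.382 Y213.870
M5
G0 X126.570 Y187.517
M3 S825
G1 X137.935 Y124.533 F1347
G1 X81.545 Y94.261
G1 X35.329 Y138.537
G1 X63.156 Y196.172
G1 X126.570 Y187.517
M5
G0 X0.000 Y0.000

Since the viewBox matches the mm dimensions, user units are millimetres directly. The only transform is the Y-flip y_m = 241.652 − y_svg.

Shape 1 is a rectangle drawn with `<polygon>`. Its stroke #000000 means engrave at S358, F3268. After flipping Y the toolpath is (76.968,180.000) → (168.490,180.000) → (168.490,94.246) → (76.968,94.246) → (76.968,180.000), returning to the start.

Shape 2 is a rectangle drawn with `<polygon>`. Its stroke #0000ff means cut at S825, F1347. After flipping Y the toolpath is (131.584,171.048) → (259.620,171.048) → (259.620,150.349) → (131.584,150.349) → (131.584,171.048), returning to the start.

Shape 3 is a regular polygon drawn with `<polygon>`. Its stroke #000000 means engrave at S358, F3268. After flipping Y the toolpath is (149.557,15.345) → (112.205,9.315) → (88.306,38.647) → (101.759,74.011) → (139.111,80.041) → (163.010,50.709) → (149.557,15.345), returning to the start.

Shape 4 is a regular polygon drawn with `<path>`. Its stroke #000000 means engrave at S358, F3268. After flipping Y the toolpath is (164.686,185.273) → (224.072,101.947) → (140.746,42.561) → (81.360,125.887) → (164.686,185.273), returning to the start.

Shape 5 is a regular polygon drawn with `<path>`. Its stroke #0000ff means cut at S825, F1347. After flipping Y the toolpath is (205.382,213.870) → (206.630,224.376) → (217.136,223.128) → (215.888,212.622) → (205.382,213.870), returning to the start.

Shape 6 is a regular polygon drawn with `<polygon>`. Its stroke #0000ff means cut at S825, F1347. After flipping Y the toolpath is (126.570,187.517) → (137.935,124.533) → (81.545,94.261) → (35.329,138.537) → (63.156,196.172) → (126.570,187.517), returning to the start.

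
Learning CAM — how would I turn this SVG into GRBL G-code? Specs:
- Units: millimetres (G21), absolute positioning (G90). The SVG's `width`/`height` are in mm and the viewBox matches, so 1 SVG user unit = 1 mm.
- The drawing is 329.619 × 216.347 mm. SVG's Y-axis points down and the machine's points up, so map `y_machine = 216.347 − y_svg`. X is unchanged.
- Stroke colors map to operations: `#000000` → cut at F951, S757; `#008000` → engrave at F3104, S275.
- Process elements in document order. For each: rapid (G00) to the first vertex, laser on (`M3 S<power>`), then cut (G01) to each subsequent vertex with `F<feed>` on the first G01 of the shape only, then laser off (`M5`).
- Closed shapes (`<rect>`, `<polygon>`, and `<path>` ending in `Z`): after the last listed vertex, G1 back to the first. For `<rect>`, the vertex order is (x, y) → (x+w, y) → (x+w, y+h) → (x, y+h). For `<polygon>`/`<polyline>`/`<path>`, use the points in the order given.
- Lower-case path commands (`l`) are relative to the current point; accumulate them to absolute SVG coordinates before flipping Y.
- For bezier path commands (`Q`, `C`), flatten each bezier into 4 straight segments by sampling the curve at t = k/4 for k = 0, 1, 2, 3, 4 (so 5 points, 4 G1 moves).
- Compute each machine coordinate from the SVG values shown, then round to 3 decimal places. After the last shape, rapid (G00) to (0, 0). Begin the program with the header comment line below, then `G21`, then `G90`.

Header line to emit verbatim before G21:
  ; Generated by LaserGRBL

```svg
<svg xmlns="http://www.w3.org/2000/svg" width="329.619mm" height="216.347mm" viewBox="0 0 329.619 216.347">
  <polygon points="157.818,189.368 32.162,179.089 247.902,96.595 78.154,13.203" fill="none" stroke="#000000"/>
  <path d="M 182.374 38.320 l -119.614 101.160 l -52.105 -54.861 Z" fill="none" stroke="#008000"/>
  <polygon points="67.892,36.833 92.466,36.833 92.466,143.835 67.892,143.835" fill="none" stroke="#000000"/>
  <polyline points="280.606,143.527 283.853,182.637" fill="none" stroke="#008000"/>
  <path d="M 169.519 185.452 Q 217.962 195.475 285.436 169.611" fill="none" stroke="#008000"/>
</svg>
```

Since the viewBox matches the mm dimensions, user units are millimetres directly. The only transform is the Y-flip y_m = 216.347 − y_svg.

Shape 1 is a closed polygon drawn with `<polygon>`. Its stroke #000000 means cut at S757, F951. After flipping Y the toolpath is (157.818,26.979) → (32.162,37.258) → (247.902,119.752) → (78.154,203.144) → (157.818,26.979), returning to the start.

Shape 2 is a closed polygon drawn with `<path>`. Its stroke #008000 means engrave at S275, F3104. After flipping Y the toolpath is (182.374,178.027) → (62.760,76.867) → (10.655,131.728) → (182.374,178.027), returning to the start.

Shape 3 is a rectangle drawn with `<polygon>`. Its stroke #000000 means cut at S757, F951. After flipping Y the toolpath is (67.892,179.514) → (92.466,179.514) → (92.466,72.512) → (67.892,72.512) → (67.892,179.514), returning to the start.

Shape 4 is a line segment drawn with `<polyline>`. Its stroke #008000 means engrave at S275, F3104. After flipping Y the toolpath is (280.606,72.820) → (283.853,33.710).

Shape 5 is a quadratic bezier drawn with `<path>`. Its stroke #008000 means engrave at S275, F3104. After flipping Y the toolpath is (169.519,30.895) → (194.930,28.126) → (222.720,29.844) → (252.888,36.047) → (285.436,46.736).

; Generated by LaserGRBL
G21
G90
G00 X157.818 Y26.979
M3 S757
G01 X32.162 Y37.258 F951
G01 X247.902 Y119.752
G01 X78.154 Y203.144
G01 X157.818 Y26.979
M5
G00 X182.374 Y178.027
M3 S275
G01 X62.760 Y76.867 F3104
G01 X10.655 Y131.728
G01 X182.374 Y178.027
M5
G00 X67.892 Y179.514
M3 S757
G01 X92.466 Y179.514 F951
G01 X92.466 Y72.512
G01 X67.892 Y72.512
G01 X67.892 Y179.514
M5
G00 X280.606 Y72.820
M3 S275
G01 X283.853 Y33.710 F3104
M5
G00 X169.519 Y30.895
M3 S275
G01 X194.930 Y28.126 F3104
G01 X222.720 Y29.844
G01 X252.888 Y36.047
G01 X285.436 Y46.736
M5
G00 X0.000 Y0.000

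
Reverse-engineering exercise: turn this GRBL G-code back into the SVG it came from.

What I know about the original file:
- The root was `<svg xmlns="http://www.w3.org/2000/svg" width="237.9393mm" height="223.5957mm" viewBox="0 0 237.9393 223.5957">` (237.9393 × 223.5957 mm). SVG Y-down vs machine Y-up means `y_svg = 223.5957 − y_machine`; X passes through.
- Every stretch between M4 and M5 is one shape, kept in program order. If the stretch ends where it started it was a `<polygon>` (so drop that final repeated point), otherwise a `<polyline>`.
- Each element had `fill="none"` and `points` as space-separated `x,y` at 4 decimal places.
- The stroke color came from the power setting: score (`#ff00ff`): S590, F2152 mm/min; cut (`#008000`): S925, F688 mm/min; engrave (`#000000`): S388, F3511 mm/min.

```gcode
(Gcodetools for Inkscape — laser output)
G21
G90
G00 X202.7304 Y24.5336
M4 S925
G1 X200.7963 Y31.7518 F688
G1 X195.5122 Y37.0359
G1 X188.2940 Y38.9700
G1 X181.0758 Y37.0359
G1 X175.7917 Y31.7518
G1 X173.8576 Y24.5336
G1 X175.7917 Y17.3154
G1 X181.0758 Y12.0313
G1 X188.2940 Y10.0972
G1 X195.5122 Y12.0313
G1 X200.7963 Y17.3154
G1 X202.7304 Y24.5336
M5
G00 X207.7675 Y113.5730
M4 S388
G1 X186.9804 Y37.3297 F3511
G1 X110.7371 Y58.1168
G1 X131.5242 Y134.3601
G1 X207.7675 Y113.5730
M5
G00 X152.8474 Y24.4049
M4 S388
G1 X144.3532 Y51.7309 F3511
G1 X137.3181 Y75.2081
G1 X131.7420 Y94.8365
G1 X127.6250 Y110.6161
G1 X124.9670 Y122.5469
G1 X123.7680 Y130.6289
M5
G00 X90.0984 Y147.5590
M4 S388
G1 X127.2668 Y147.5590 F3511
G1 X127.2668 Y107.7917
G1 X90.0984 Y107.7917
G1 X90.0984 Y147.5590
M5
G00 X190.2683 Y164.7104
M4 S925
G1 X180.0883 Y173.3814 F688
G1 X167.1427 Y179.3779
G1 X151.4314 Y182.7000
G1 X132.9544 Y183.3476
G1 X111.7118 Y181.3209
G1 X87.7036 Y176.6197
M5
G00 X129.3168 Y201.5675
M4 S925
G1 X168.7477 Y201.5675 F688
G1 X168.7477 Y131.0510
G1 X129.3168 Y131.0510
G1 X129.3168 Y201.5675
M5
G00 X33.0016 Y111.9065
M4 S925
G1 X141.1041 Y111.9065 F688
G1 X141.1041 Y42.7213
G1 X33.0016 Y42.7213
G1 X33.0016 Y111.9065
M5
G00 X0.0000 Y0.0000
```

Each laser-on run becomes one SVG element. Flip Y back into SVG space with y_svg = 223.5957 − y_machine.

Run 1: the run's S925 means `#008000` (cut). The run returns to its start, so emit a `<polygon>` with points (Y-flipped): 202.7304,199.0621 200.7963,191.8439 195.5122,186.5598 188.2940,184.6257 181.0758,186.5598 175.7917,191.8439 173.8576,199.0621 175.7917,206.2803 181.0758,211.5644 188.2940,213.4985 195.5122,211.5644 200.7963,206.2803.

Run 2: S388 ⇒ engrave layer `#000000`. The run returns to its start, so emit a `<polygon>` with points (Y-flipped): 207.7675,110.0227 186.9804,186.2660 110.7371,165.4789 131.5242,89.2356.

Run 3: S388 ⇒ engrave layer `#000000`. The run is open, so emit a `<polyline>` with points (Y-flipped): 152.8474,199.1908 144.3532,171.8648 137.3181,148.3876 131.7420,128.7592 127.6250,112.9796 124.9670,101.0488 123.7680,92.9668.

Run 4: power S388 maps to stroke `#000000` (engrave). The run returns to its start, so emit a `<polygon>` with points (Y-flipped): 90.0984,76.0367 127.2668,76.0367 127.2668,115.8040 90.0984,115.8040.

Run 5: the run's S925 means `#008000` (cut). The run is open, so emit a `<polyline>` with points (Y-flipped): 190.2683,58.8853 180.0883,50.2143 167.1427,44.2178 151.4314,40.8957 132.9544,40.2481 111.7118,42.2748 87.7036,46.9760.

Run 6: the run's S925 means `#008000` (cut). The run returns to its start, so emit a `<polygon>` with points (Y-flipped): 129.3168,22.0282 168.7477,22.0282 168.7477,92.5447 129.3168,92.5447.

Run 7: power S925 maps to stroke `#008000` (cut). The run returns to its start, so emit a `<polygon>` with points (Y-flipped): 33.0016,111.6892 141.1041,111.6892 141.1041,180.8744 33.0016,180.8744.

<svg xmlns="http://www.w3.org/2000/svg" width="237.9393mm" height="223.5957mm" viewBox="0 0 237.9393 223.5957">
  <polygon points="202.7304,199.0621 200.7963,191.8439 195.5122,186.5598 188.2940,184.6257 181.0758,186.5598 175.7917,191.8439 173.8576,199.0621 175.7917,206.2803 181.0758,211.5644 188.2940,213.4985 195.5122,211.5644 200.7963,206.2803" fill="none" stroke="#008000"/>
  <polygon points="207.7675,110.0227 186.9804,186.2660 110.7371,165.4789 131.5242,89.2356" fill="none" stroke="#000000"/>
  <polyline points="152.8474,199.1908 144.3532,171.8648 137.3181,148.3876 131.7420,128.7592 127.6250,112.9796 124.9670,101.0488 123.7680,92.9668" fill="none" stroke="#000000"/>
  <polygon points="90.0984,76.0367 127.2668,76.0367 127.2668,115.8040 90.0984,115.8040" fill="none" stroke="#000000"/>
  <polyline points="190.2683,58.8853 180.0883,50.2143 167.1427,44.2178 151.4314,40.8957 132.9544,40.2481 111.7118,42.2748 87.7036,46.9760" fill="none" stroke="#008000"/>
  <polygon points="129.3168,22.0282 168.7477,22.0282 168.7477,92.5447 129.3168,92.5447" fill="none" stroke="#008000"/>
  <polygon points="33.0016,111.6892 141.1041,111.6892 141.1041,180.8744 33.0016,180.8744" fill="none" stroke="#008000"/>
</svg>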